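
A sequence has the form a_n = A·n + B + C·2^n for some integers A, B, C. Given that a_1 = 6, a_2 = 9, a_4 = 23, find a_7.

138

Write the equations: A + B + 2C = 6; 2A + B + 4C = 9; 4A + B + 16C = 23.
Subtracting the first from the second: A + 2C = 3.
Subtracting the second from the third: 2A + 12C = 14.
Solving: C = 1, A = 1, then B = 3.
So a_n = 1·n + 3 + 1·2^n; at n=7 this is 138.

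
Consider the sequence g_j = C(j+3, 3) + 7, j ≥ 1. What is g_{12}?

C(15, 3) = 455, so g_{12} = 462.

462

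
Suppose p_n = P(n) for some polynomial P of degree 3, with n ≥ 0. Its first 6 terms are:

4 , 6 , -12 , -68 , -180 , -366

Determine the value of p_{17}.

-14922

1st diffs: 2, -18, -56, -112, -186.
2nd diffs: -20, -38, -56, -74.
3rd diffs: -18, -18, -18 (constant).
So p_n = -3n^3 - n^2 + 6n + 4.
Evaluating at n = 17 gives p_{17} = -14922.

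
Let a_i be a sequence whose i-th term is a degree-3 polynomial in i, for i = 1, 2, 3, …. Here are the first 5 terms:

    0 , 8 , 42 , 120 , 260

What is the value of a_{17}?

1st diffs: 8, 34, 78, 140.
2nd diffs: 26, 44, 62.
3rd diffs: 18, 18 (constant).
Newton forward-difference form: a_i = 8·C(i-1,1) + 26·C(i-1,2) + 18·C(i-1,3).
At i = 17: i-1 = 16, so a_{17} = 128 + 3120 + 10080 = 13328.

13328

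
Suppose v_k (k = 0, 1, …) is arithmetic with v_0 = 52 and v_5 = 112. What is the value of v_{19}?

280

Common difference d = (112 - 52) / (5 - 0) = 12.
v_k = 52 + (k - 0)·12.
v_{19} = 52 + 19·12 = 280.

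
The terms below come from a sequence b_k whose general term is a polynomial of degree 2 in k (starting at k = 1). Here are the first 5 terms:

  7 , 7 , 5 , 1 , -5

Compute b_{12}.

-103

1st diffs: 0, -2, -4, -6.
2nd diffs: -2, -2, -2 (constant).
Newton forward-difference form: b_k = 7 + (-2)·C(k-1,2).
At k = 12: k-1 = 11, so b_{12} = 7 - 110 = -103.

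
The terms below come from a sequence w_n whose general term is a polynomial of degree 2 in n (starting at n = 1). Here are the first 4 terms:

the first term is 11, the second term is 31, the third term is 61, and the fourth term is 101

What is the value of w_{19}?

1901

1st diffs: 20, 30, 40.
2nd diffs: 10, 10 (constant).
Newton forward-difference form: w_n = 11 + 20·C(n-1,1) + 10·C(n-1,2).
At n = 19: n-1 = 18, so w_{19} = 11 + 360 + 1530 = 1901.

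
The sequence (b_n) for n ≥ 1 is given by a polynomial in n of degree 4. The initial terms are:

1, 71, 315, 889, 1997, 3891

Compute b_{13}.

1st diffs: 70, 244, 574, 1108, 1894.
2nd diffs: 174, 330, 534, 786.
3rd diffs: 156, 204, 252.
4th diffs: 48, 48 (constant).
Newton forward-difference form: b_n = 1 + 70·C(n-1,1) + 174·C(n-1,2) + 156·C(n-1,3) + 48·C(n-1,4).
At n = 13: n-1 = 12, so b_{13} = 1 + 840 + 11484 + 34320 + 23760 = 70405.

70405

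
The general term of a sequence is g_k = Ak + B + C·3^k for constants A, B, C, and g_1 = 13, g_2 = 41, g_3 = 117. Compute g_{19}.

At k = 1, 2, 3: A + B + 3C = 13; 2A + B + 9C = 41; 3A + B + 27C = 117.
Subtracting the first from the second: A + 6C = 28.
Subtracting the second from the third: A + 18C = 76.
Solving: C = 4, A = 4, then B = -3.
Therefore g_{19} = 76 + (-3) + 4·1162261467 = 4649045941.

4649045941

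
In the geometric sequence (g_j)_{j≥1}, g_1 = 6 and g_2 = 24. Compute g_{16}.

6442450944

Common ratio r = 4.
g_j = 6·4^(j-1).
g_{16} = 6·4^15 = 6442450944.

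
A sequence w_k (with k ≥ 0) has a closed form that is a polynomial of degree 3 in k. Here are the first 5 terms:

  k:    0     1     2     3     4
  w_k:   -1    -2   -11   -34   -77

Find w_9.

-802

1st diffs: -1, -9, -23, -43.
2nd diffs: -8, -14, -20.
3rd diffs: -6, -6 (constant).
Newton forward-difference form: w_k = -1 + (-1)·C(k,1) + (-8)·C(k,2) + (-6)·C(k,3).
At k = 9: k = 9, so w_9 = -1 - 9 - 288 - 504 = -802.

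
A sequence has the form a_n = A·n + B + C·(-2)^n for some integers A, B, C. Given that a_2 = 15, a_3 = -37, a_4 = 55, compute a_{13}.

-32813

At n = 2, 3, 4: 2A + B + 4C = 15; 3A + B - 8C = -37; 4A + B + 16C = 55.
Subtracting the first from the second: A - 12C = -52.
Subtracting the second from the third: A + 24C = 92.
Solving: C = 4, A = -4, then B = 7.
Therefore a_{13} = -52 + 7 + 4·(-8192) = -32813.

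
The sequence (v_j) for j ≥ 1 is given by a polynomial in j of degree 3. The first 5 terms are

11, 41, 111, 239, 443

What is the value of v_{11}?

1st diffs: 30, 70, 128, 204.
2nd diffs: 40, 58, 76.
3rd diffs: 18, 18 (constant).
Newton forward-difference form: v_j = 11 + 30·C(j-1,1) + 40·C(j-1,2) + 18·C(j-1,3).
At j = 11: j-1 = 10, so v_{11} = 11 + 300 + 1800 + 2160 = 4271.

4271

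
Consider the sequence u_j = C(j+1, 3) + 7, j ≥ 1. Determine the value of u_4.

17

C(5, 3) = 10, so u_4 = 17.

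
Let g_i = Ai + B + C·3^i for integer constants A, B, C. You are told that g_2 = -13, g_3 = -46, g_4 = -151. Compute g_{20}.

-6973568743

At i = 2, 3, 4: 2A + B + 9C = -13; 3A + B + 27C = -46; 4A + B + 81C = -151.
Subtracting the first from the second: A + 18C = -33.
Subtracting the second from the third: A + 54C = -105.
Solving: C = -2, A = 3, then B = -1.
So g_i = 3·i + (-1) + (-2)·3^i; at i=20 this is -6973568743.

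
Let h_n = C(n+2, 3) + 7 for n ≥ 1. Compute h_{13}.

462

C(15, 3) = 455, so h_{13} = 462.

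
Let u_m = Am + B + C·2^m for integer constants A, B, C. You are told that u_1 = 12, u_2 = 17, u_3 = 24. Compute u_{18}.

262205

Plug in m = 1, 2, 3: A + B + 2C = 12; 2A + B + 4C = 17; 3A + B + 8C = 24.
Subtracting the first from the second: A + 2C = 5.
Subtracting the second from the third: A + 4C = 7.
Solving: C = 1, A = 3, then B = 7.
So u_m = 3·m + 7 + 1·2^m; at m=18 this is 262205.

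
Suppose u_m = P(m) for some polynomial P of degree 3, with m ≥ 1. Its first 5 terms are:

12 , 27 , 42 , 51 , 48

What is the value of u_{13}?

-1128

1st diffs: 15, 15, 9, -3.
2nd diffs: 0, -6, -12.
3rd diffs: -6, -6 (constant).
Newton forward-difference form: u_m = 12 + 15·C(m-1,1) + (-6)·C(m-1,3).
At m = 13: m-1 = 12, so u_{13} = 12 + 180 - 1320 = -1128.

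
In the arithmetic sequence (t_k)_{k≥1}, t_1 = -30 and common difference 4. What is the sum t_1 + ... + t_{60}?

t_k = -30 + (k - 1)·4.
t_{60} = 206; S = 60·(-30 + 206)/2 = 5280.

5280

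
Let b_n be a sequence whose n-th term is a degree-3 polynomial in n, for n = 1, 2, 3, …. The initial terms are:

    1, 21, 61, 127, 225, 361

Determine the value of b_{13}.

2881

1st diffs: 20, 40, 66, 98, 136.
2nd diffs: 20, 26, 32, 38.
3rd diffs: 6, 6, 6 (constant).
So b_n = n^3 + 4n^2 + n - 5.
Evaluating at n = 13 gives b_{13} = 2881.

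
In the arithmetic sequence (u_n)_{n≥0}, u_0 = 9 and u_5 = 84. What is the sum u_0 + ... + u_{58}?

Common difference d = (84 - 9) / (5 - 0) = 15.
u_n = 9 + (n - 0)·15.
u_{58} = 879; S = 59·(9 + 879)/2 = 26196.

26196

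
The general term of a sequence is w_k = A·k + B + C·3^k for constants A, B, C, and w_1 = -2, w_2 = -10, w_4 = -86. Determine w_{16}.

Write the equations: A + B + 3C = -2; 2A + B + 9C = -10; 4A + B + 81C = -86.
Subtracting the first from the second: A + 6C = -8.
Subtracting the second from the third: 2A + 72C = -76.
Solving: C = -1, A = -2, then B = 3.
Therefore w_{16} = -32 + 3 + (-1)·43046721 = -43046750.

-43046750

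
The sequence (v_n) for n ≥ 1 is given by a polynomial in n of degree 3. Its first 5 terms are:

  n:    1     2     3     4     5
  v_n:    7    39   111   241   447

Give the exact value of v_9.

1st diffs: 32, 72, 130, 206.
2nd diffs: 40, 58, 76.
3rd diffs: 18, 18 (constant).
So v_n = 3n^3 + 2n^2 + 5n - 3.
Evaluating at n = 9 gives v_9 = 2391.

2391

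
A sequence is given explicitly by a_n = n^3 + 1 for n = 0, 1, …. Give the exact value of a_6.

a_6 = 1·6^3 + 1 = 217.

217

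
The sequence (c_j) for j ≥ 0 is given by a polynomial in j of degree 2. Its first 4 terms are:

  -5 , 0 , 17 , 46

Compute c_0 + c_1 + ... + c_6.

1st diffs: 5, 17, 29.
2nd diffs: 12, 12 (constant).
Newton forward-difference form: c_j = -5 + 5·C(j,1) + 12·C(j,2).
Continuing: 87, 140, 205.
Summing j = 0..6 (7 terms) gives 490.

490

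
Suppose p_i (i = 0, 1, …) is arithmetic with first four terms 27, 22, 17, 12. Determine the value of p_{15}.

-48

Common difference d = -5.
p_i = 27 + (i - 0)·(-5).
p_{15} = 27 + 15·(-5) = -48.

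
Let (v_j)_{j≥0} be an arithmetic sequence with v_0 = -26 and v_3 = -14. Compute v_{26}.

Common difference d = (-14 - (-26)) / (3 - 0) = 4.
v_j = -26 + (j - 0)·4.
v_{26} = -26 + 26·4 = 78.

78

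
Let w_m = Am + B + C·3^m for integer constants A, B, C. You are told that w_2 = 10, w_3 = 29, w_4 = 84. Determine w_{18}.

At m = 2, 3, 4: 2A + B + 9C = 10; 3A + B + 27C = 29; 4A + B + 81C = 84.
Subtracting the first from the second: A + 18C = 19.
Subtracting the second from the third: A + 54C = 55.
Solving: C = 1, A = 1, then B = -1.
Hence w_{18} = 1·18 + (-1) + 1·387420489 = 387420506.

387420506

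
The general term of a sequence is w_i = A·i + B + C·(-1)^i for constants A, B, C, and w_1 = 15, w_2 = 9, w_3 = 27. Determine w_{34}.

The three given values yield: A + B - C = 15; 2A + B + C = 9; 3A + B - C = 27.
Subtracting the first from the second: A + 2C = -6.
Subtracting the second from the third: A - 2C = 18.
Solving: C = -6, A = 6, then B = 3.
Hence w_{34} = 6·34 + 3 + (-6)·1 = 201.

201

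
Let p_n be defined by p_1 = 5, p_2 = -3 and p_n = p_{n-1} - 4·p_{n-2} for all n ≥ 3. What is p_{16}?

24805

Iterate the recurrence:
p_3 = -23;  p_4 = -11;  p_5 = 81;  …;  p_{13} = -19087;  p_{14} = 17181;  p_{15} = 93529;  p_{16} = 24805.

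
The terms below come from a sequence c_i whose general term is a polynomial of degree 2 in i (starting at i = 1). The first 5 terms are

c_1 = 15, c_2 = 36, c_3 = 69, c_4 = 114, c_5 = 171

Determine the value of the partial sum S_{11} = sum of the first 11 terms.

3300

1st diffs: 21, 33, 45, 57.
2nd diffs: 12, 12, 12 (constant).
Newton forward-difference form: c_i = 15 + 21·C(i-1,1) + 12·C(i-1,2).
Continuing: …, 240, 321, 414, 519, …, c_{11} = 765.
Summing i = 1..11 (11 terms) gives 3300.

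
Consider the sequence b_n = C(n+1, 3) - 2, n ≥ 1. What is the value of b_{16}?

C(17, 3) = 680, so b_{16} = 678.

678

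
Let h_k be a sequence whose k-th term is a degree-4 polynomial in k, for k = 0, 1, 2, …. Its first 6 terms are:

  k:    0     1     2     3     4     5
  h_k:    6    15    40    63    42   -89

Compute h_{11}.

-9905

1st diffs: 9, 25, 23, -21, -131.
2nd diffs: 16, -2, -44, -110.
3rd diffs: -18, -42, -66.
4th diffs: -24, -24 (constant).
Newton forward-difference form: h_k = 6 + 9·C(k,1) + 16·C(k,2) + (-18)·C(k,3) + (-24)·C(k,4).
At k = 11: k = 11, so h_{11} = 6 + 99 + 880 - 2970 - 7920 = -9905.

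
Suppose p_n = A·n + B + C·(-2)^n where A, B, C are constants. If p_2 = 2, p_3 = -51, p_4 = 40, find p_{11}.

At n = 2, 3, 4: 2A + B + 4C = 2; 3A + B - 8C = -51; 4A + B + 16C = 40.
Subtracting the first from the second: A - 12C = -53.
Subtracting the second from the third: A + 24C = 91.
Solving: C = 4, A = -5, then B = -4.
Hence p_{11} = -5·11 + (-4) + 4·(-2048) = -8251.

-8251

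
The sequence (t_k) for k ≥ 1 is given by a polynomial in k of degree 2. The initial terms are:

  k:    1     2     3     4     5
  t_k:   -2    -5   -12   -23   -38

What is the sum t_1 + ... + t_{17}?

1st diffs: -3, -7, -11, -15.
2nd diffs: -4, -4, -4 (constant).
Newton forward-difference form: t_k = -2 + (-3)·C(k-1,1) + (-4)·C(k-1,2).
Continuing: …, -57, -80, -107, -138, …, t_{17} = -530.
Summing k = 1..17 (17 terms) gives -3162.

-3162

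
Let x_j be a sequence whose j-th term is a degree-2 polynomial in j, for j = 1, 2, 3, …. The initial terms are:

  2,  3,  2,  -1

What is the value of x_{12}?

-97

1st diffs: 1, -1, -3.
2nd diffs: -2, -2 (constant).
Newton forward-difference form: x_j = 2 + 1·C(j-1,1) + (-2)·C(j-1,2).
At j = 12: j-1 = 11, so x_{12} = 2 + 11 - 110 = -97.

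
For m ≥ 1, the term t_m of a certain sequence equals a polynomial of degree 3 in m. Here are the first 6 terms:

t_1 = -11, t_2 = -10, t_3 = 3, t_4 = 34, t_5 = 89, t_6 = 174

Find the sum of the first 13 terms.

7657

1st diffs: 1, 13, 31, 55, 85.
2nd diffs: 12, 18, 24, 30.
3rd diffs: 6, 6, 6 (constant).
Newton forward-difference form: t_m = -11 + 1·C(m-1,1) + 12·C(m-1,2) + 6·C(m-1,3).
Continuing: …, 295, 458, 669, 934, …, t_{13} = 2113.
Summing m = 1..13 (13 terms) gives 7657.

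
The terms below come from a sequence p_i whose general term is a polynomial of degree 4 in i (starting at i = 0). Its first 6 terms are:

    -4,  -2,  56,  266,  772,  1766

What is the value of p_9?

16142

1st diffs: 2, 58, 210, 506, 994.
2nd diffs: 56, 152, 296, 488.
3rd diffs: 96, 144, 192.
4th diffs: 48, 48 (constant).
So p_i = 2i^4 + 4i^3 + 2i^2 - 6i - 4.
Evaluating at i = 9 gives p_9 = 16142.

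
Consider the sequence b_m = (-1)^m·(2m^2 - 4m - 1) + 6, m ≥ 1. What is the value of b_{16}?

(-1)^16 = 1; 2m^2 - 4m - 1 at m=16 is 447; so b_{16} = 453.

453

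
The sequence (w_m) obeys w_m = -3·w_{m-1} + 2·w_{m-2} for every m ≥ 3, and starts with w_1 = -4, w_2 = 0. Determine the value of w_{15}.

Compute successive terms:
w_3 = -8  w_4 = 24  w_5 = -88  …  w_{12} = 637176  w_{13} = -2269336  w_{14} = 8082360  w_{15} = -28785752.

-28785752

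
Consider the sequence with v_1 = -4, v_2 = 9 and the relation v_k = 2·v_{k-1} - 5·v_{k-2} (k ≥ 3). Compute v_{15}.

Applying the relation repeatedly:
v_3 = 38, v_4 = 31, v_5 = -128, …, v_{12} = -43049, v_{13} = 19912, v_{14} = 255069, v_{15} = 410578.

410578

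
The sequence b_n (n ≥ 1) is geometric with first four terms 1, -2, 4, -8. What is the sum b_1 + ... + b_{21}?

699051

Common ratio r = -2.
b_n = 1·(-2)^(n-1).
S = 1·((-2)^21 - 1)/(-2 - 1) = 1·(-2097152 - 1)/(-3) = 699051.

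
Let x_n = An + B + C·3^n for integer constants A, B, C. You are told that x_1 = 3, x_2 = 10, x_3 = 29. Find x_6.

734

Write the equations: A + B + 3C = 3; 2A + B + 9C = 10; 3A + B + 27C = 29.
Subtracting the first from the second: A + 6C = 7.
Subtracting the second from the third: A + 18C = 19.
Solving: C = 1, A = 1, then B = -1.
Therefore x_6 = 6 + (-1) + 1·729 = 734.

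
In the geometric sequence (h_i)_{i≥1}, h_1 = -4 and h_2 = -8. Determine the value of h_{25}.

Common ratio r = 2.
h_i = (-4)·2^(i-1).
h_{25} = (-4)·2^24 = -67108864.

-67108864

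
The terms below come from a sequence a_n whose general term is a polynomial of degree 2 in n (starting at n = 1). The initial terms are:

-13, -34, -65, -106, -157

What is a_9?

-461

1st diffs: -21, -31, -41, -51.
2nd diffs: -10, -10, -10 (constant).
Newton forward-difference form: a_n = -13 + (-21)·C(n-1,1) + (-10)·C(n-1,2).
At n = 9: n-1 = 8, so a_9 = -13 - 168 - 280 = -461.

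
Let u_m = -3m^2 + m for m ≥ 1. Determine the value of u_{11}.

u_{11} = -3·11^2 + 1·11 = -352.

-352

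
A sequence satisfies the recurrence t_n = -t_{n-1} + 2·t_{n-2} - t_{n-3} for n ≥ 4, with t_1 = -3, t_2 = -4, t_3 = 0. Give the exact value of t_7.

42

Step forward from the initial values:
t_4 = -5  t_5 = 9  t_6 = -19  t_7 = 42.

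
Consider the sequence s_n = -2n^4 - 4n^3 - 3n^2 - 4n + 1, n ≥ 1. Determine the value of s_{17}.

s_{17} = -2·17^4 - 4·17^3 - 3·17^2 - 4·17 + 1 = -187628.

-187628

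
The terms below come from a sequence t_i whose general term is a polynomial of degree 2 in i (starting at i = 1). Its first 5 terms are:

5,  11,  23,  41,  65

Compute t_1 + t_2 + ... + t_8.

1st diffs: 6, 12, 18, 24.
2nd diffs: 6, 6, 6 (constant).
Newton forward-difference form: t_i = 5 + 6·C(i-1,1) + 6·C(i-1,2).
Continuing: 95, 131, 173.
Summing i = 1..8 (8 terms) gives 544.

544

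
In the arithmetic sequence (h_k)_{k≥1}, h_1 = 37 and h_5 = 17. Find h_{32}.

Common difference d = (17 - 37) / (5 - 1) = -5.
h_k = 37 + (k - 1)·(-5).
h_{32} = 37 + 31·(-5) = -118.

-118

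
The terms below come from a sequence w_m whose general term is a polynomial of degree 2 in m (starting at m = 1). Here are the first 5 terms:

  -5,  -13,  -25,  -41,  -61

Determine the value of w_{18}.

-685

1st diffs: -8, -12, -16, -20.
2nd diffs: -4, -4, -4 (constant).
Newton forward-difference form: w_m = -5 + (-8)·C(m-1,1) + (-4)·C(m-1,2).
At m = 18: m-1 = 17, so w_{18} = -5 - 136 - 544 = -685.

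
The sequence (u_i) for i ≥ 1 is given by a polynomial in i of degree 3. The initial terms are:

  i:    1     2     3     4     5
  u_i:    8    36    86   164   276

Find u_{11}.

1st diffs: 28, 50, 78, 112.
2nd diffs: 22, 28, 34.
3rd diffs: 6, 6 (constant).
So u_i = i^3 + 5i^2 + 6i - 4.
Evaluating at i = 11 gives u_{11} = 1998.

1998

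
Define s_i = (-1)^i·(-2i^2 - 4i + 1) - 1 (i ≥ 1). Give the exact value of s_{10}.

(-1)^10 = 1; -2i^2 - 4i + 1 at i=10 is -239; so s_{10} = -240.

-240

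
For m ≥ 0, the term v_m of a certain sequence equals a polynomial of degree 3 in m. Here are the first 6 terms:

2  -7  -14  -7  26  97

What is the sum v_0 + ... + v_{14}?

1st diffs: -9, -7, 7, 33, 71.
2nd diffs: 2, 14, 26, 38.
3rd diffs: 12, 12, 12 (constant).
Newton forward-difference form: v_m = 2 + (-9)·C(m,1) + 2·C(m,2) + 12·C(m,3).
Continuing: …, 218, 401, 658, 1001, …, v_{14} = 4426.
Summing m = 0..14 (15 terms) gives 16375.

16375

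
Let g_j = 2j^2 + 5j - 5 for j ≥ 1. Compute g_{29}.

1822

g_{29} = 2·29^2 + 5·29 - 5 = 1822.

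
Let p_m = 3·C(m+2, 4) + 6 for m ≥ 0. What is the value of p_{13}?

C(15, 4) = 1365, so p_{13} = 4101.

4101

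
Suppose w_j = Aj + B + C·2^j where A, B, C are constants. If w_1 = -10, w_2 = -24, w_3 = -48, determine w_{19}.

-2621512

At j = 1, 2, 3: A + B + 2C = -10; 2A + B + 4C = -24; 3A + B + 8C = -48.
Subtracting the first from the second: A + 2C = -14.
Subtracting the second from the third: A + 4C = -24.
Solving: C = -5, A = -4, then B = 4.
Hence w_{19} = -4·19 + 4 + (-5)·524288 = -2621512.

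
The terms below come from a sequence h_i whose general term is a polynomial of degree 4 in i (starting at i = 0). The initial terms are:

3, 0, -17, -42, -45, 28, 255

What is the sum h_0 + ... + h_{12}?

1st diffs: -3, -17, -25, -3, 73, 227.
2nd diffs: -14, -8, 22, 76, 154.
3rd diffs: 6, 30, 54, 78.
4th diffs: 24, 24, 24 (constant).
Newton forward-difference form: h_i = 3 + (-3)·C(i,1) + (-14)·C(i,2) + 6·C(i,3) + 24·C(i,4).
Continuing: …, 738, 1603, 3000, 5103, …, h_{12} = 12243.
Summing i = 0..12 (13 terms) gives 30979.

30979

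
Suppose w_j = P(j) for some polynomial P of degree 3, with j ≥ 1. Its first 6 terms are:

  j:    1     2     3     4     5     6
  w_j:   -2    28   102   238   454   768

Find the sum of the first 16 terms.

1st diffs: 30, 74, 136, 216, 314.
2nd diffs: 44, 62, 80, 98.
3rd diffs: 18, 18, 18 (constant).
So w_j = 3j^3 + 4j^2 - 3j - 6.
Continuing: …, 1198, 1762, 2478, 3364, …, w_{16} = 13258.
Summing j = 1..16 (16 terms) gives 60968.

60968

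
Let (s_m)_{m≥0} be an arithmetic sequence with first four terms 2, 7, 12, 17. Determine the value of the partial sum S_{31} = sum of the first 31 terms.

2387

Common difference d = 5.
s_m = 2 + (m - 0)·5.
s_{30} = 152; S = 31·(2 + 152)/2 = 2387.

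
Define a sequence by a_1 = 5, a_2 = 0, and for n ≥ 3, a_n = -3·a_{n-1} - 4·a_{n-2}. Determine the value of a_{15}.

Applying the relation repeatedly:
a_3 = -20, a_4 = 60, a_5 = -100, …, a_{12} = 12540, a_{13} = -30820, a_{14} = 42300, a_{15} = -3620.

-3620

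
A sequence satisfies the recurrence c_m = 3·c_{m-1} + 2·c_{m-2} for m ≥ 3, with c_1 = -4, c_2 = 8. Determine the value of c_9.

c_3 = 16  c_4 = 64  c_5 = 224  c_6 = 800  c_7 = 2848  c_8 = 10144  c_9 = 36128.

36128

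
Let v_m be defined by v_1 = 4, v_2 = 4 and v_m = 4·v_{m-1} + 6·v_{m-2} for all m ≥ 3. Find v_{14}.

Iterate the recurrence:
v_3 = 40; v_4 = 184; v_5 = 976; …; v_{11} = 18380416; v_{12} = 94884736; v_{13} = 489821440; v_{14} = 2528594176.

2528594176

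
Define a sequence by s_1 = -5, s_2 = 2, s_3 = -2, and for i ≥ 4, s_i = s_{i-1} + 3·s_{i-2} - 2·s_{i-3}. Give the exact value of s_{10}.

Iterate the recurrence:
s_4 = 14  s_5 = 4  s_6 = 50  s_7 = 34  s_8 = 176  s_9 = 178  s_{10} = 638.

638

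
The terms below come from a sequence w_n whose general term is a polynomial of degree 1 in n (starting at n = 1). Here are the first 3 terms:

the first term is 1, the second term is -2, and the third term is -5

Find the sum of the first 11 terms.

1st diffs: -3, -3 (constant).
So w_n = -3n + 4.
Continuing: …, -8, -11, -14, -17, …, w_{11} = -29.
Summing n = 1..11 (11 terms) gives -154.

-154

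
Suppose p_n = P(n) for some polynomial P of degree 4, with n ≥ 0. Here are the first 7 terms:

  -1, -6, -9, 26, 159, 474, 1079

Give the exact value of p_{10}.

9399

1st diffs: -5, -3, 35, 133, 315, 605.
2nd diffs: 2, 38, 98, 182, 290.
3rd diffs: 36, 60, 84, 108.
4th diffs: 24, 24, 24 (constant).
Newton forward-difference form: p_n = -1 + (-5)·C(n,1) + 2·C(n,2) + 36·C(n,3) + 24·C(n,4).
At n = 10: n = 10, so p_{10} = -1 - 50 + 90 + 4320 + 5040 = 9399.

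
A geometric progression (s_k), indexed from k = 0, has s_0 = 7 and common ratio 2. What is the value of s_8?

1792

s_k = 7·2^(k-0).
s_8 = 7·2^8 = 1792.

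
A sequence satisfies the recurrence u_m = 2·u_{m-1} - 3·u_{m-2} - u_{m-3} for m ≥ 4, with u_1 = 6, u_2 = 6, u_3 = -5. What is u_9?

384

Step forward from the initial values:
u_4 = -34;  u_5 = -59;  u_6 = -11;  u_7 = 189;  u_8 = 470;  u_9 = 384.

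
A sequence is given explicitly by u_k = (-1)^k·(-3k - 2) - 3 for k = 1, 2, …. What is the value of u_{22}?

-71

(-1)^22 = 1; -3k - 2 at k=22 is -68; so u_{22} = -71.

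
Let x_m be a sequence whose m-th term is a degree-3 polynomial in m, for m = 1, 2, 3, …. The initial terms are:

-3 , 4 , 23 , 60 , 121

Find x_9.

1st diffs: 7, 19, 37, 61.
2nd diffs: 12, 18, 24.
3rd diffs: 6, 6 (constant).
So x_m = m^3 - 4.
Evaluating at m = 9 gives x_9 = 725.

725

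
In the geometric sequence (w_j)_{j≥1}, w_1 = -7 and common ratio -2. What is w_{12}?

14336

w_j = (-7)·(-2)^(j-1).
w_{12} = (-7)·(-2)^11 = 14336.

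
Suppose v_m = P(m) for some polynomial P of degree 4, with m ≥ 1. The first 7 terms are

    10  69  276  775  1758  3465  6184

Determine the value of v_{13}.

65926

1st diffs: 59, 207, 499, 983, 1707, 2719.
2nd diffs: 148, 292, 484, 724, 1012.
3rd diffs: 144, 192, 240, 288.
4th diffs: 48, 48, 48 (constant).
So v_m = 2m^4 + 4m^3 + m + 3.
Evaluating at m = 13 gives v_{13} = 65926.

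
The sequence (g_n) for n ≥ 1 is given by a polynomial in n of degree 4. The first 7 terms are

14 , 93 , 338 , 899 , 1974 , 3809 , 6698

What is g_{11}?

36354

1st diffs: 79, 245, 561, 1075, 1835, 2889.
2nd diffs: 166, 316, 514, 760, 1054.
3rd diffs: 150, 198, 246, 294.
4th diffs: 48, 48, 48 (constant).
Newton forward-difference form: g_n = 14 + 79·C(n-1,1) + 166·C(n-1,2) + 150·C(n-1,3) + 48·C(n-1,4).
At n = 11: n-1 = 10, so g_{11} = 14 + 790 + 7470 + 18000 + 10080 = 36354.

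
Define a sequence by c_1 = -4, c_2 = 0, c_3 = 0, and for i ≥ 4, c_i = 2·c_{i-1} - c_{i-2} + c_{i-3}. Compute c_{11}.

Iterate the recurrence:
c_4 = -4; c_5 = -8; c_6 = -12; c_7 = -20; c_8 = -36; c_9 = -64; c_{10} = -112; c_{11} = -196.

-196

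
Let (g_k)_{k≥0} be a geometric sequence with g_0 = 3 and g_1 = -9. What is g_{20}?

Common ratio r = -3.
g_k = 3·(-3)^(k-0).
g_{20} = 3·(-3)^20 = 10460353203.

10460353203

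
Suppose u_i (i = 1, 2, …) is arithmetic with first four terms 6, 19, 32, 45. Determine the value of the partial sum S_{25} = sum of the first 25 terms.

Common difference d = 13.
u_i = 6 + (i - 1)·13.
u_{25} = 318; S = 25·(6 + 318)/2 = 4050.

4050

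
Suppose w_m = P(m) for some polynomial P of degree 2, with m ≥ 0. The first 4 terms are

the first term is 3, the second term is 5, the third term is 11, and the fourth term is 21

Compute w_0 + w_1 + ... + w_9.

1st diffs: 2, 6, 10.
2nd diffs: 4, 4 (constant).
Newton forward-difference form: w_m = 3 + 2·C(m,1) + 4·C(m,2).
Continuing: …, 35, 53, 75, 101, …, w_9 = 165.
Summing m = 0..9 (10 terms) gives 600.

600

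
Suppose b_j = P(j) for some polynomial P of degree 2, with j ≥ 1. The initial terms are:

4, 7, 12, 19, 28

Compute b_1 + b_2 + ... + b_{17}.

1836

1st diffs: 3, 5, 7, 9.
2nd diffs: 2, 2, 2 (constant).
So b_j = j^2 + 3.
Continuing: …, 39, 52, 67, 84, …, b_{17} = 292.
Summing j = 1..17 (17 terms) gives 1836.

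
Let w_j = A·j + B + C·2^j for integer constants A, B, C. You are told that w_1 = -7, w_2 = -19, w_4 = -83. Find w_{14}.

The three given values yield: A + B + 2C = -7; 2A + B + 4C = -19; 4A + B + 16C = -83.
Subtracting the first from the second: A + 2C = -12.
Subtracting the second from the third: 2A + 12C = -64.
Solving: C = -5, A = -2, then B = 5.
Hence w_{14} = -2·14 + 5 + (-5)·16384 = -81943.

-81943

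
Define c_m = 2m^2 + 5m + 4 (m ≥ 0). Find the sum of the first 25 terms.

11400

Over m = 0..24: Σm = 300, Σm² = 4900.
Total = (2)·4900 + (5)·300 + (4)·25 = 11400.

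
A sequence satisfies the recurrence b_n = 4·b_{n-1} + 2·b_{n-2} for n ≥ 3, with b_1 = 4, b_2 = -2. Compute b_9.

-6336

Applying the relation repeatedly:
b_3 = 0;  b_4 = -4;  b_5 = -16;  b_6 = -72;  b_7 = -320;  b_8 = -1424;  b_9 = -6336.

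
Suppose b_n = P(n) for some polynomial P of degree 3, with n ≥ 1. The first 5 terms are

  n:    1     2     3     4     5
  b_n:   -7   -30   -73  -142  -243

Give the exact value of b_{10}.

-1438

1st diffs: -23, -43, -69, -101.
2nd diffs: -20, -26, -32.
3rd diffs: -6, -6 (constant).
Newton forward-difference form: b_n = -7 + (-23)·C(n-1,1) + (-20)·C(n-1,2) + (-6)·C(n-1,3).
At n = 10: n-1 = 9, so b_{10} = -7 - 207 - 720 - 504 = -1438.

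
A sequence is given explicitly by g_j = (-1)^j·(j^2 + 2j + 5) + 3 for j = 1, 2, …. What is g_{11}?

(-1)^11 = -1; j^2 + 2j + 5 at j=11 is 148; so g_{11} = -145.

-145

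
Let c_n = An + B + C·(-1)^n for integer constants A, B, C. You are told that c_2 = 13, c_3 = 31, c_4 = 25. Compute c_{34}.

205

Write the equations: 2A + B + C = 13; 3A + B - C = 31; 4A + B + C = 25.
Subtracting the first from the second: A - 2C = 18.
Subtracting the second from the third: A + 2C = -6.
Solving: C = -6, A = 6, then B = 7.
So c_n = 6·n + 7 + (-6)·(-1)^n; at n=34 this is 205.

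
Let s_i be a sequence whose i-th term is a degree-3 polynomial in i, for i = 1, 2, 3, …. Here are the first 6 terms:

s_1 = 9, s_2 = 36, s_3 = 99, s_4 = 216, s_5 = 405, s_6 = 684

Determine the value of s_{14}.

8316

1st diffs: 27, 63, 117, 189, 279.
2nd diffs: 36, 54, 72, 90.
3rd diffs: 18, 18, 18 (constant).
Newton forward-difference form: s_i = 9 + 27·C(i-1,1) + 36·C(i-1,2) + 18·C(i-1,3).
At i = 14: i-1 = 13, so s_{14} = 9 + 351 + 2808 + 5148 = 8316.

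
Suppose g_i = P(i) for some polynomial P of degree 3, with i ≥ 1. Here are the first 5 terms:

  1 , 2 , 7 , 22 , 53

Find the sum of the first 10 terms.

1st diffs: 1, 5, 15, 31.
2nd diffs: 4, 10, 16.
3rd diffs: 6, 6 (constant).
Newton forward-difference form: g_i = 1 + 1·C(i-1,1) + 4·C(i-1,2) + 6·C(i-1,3).
Continuing: …, 106, 187, 302, 457, …, g_{10} = 658.
Summing i = 1..10 (10 terms) gives 1795.

1795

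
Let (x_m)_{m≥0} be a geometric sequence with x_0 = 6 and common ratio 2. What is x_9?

x_m = 6·2^(m-0).
x_9 = 6·2^9 = 3072.

3072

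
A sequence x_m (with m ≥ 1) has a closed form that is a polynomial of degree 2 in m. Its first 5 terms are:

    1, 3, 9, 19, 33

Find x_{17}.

1st diffs: 2, 6, 10, 14.
2nd diffs: 4, 4, 4 (constant).
Newton forward-difference form: x_m = 1 + 2·C(m-1,1) + 4·C(m-1,2).
At m = 17: m-1 = 16, so x_{17} = 1 + 32 + 480 = 513.

513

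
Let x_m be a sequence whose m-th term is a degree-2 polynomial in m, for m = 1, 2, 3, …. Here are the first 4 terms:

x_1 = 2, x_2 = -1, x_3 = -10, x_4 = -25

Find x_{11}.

-298

1st diffs: -3, -9, -15.
2nd diffs: -6, -6 (constant).
So x_m = -3m^2 + 6m - 1.
Evaluating at m = 11 gives x_{11} = -298.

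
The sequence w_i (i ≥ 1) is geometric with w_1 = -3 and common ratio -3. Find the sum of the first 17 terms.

-96855123

w_i = (-3)·(-3)^(i-1).
S = (-3)·((-3)^17 - 1)/(-3 - 1) = (-3)·(-129140163 - 1)/(-4) = -96855123.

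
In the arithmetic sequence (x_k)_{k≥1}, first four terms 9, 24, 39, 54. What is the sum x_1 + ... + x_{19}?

Common difference d = 15.
x_k = 9 + (k - 1)·15.
x_{19} = 279; S = 19·(9 + 279)/2 = 2736.

2736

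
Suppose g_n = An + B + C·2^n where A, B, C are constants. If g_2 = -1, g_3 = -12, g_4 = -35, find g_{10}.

The three given values yield: 2A + B + 4C = -1; 3A + B + 8C = -12; 4A + B + 16C = -35.
Subtracting the first from the second: A + 4C = -11.
Subtracting the second from the third: A + 8C = -23.
Solving: C = -3, A = 1, then B = 9.
So g_n = 1·n + 9 + (-3)·2^n; at n=10 this is -3053.

-3053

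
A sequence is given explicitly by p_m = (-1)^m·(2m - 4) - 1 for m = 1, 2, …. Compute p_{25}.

-47

(-1)^25 = -1; 2m - 4 at m=25 is 46; so p_{25} = -47.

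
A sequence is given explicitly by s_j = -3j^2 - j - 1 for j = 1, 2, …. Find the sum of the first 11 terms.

-1595

Over j = 1..11: Σj = 66, Σj² = 506.
Total = (-3)·506 + (-1)·66 + (-1)·11 = -1595.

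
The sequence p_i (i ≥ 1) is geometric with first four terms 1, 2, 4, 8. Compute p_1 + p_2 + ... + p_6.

63

Common ratio r = 2.
p_i = 1·2^(i-1).
S = 1·(2^6 - 1)/(2 - 1) = 1·(64 - 1)/(1) = 63.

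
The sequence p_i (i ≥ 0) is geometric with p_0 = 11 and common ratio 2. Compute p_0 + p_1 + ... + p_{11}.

p_i = 11·2^(i-0).
S = 11·(2^12 - 1)/(2 - 1) = 11·(4096 - 1)/(1) = 45045.

45045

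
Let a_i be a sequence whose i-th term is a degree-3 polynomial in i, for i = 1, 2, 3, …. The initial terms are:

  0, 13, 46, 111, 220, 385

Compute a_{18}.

11101

1st diffs: 13, 33, 65, 109, 165.
2nd diffs: 20, 32, 44, 56.
3rd diffs: 12, 12, 12 (constant).
Newton forward-difference form: a_i = 13·C(i-1,1) + 20·C(i-1,2) + 12·C(i-1,3).
At i = 18: i-1 = 17, so a_{18} = 221 + 2720 + 8160 = 11101.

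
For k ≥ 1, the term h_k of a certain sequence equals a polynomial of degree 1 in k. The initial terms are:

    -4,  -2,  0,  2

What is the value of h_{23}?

1st diffs: 2, 2, 2 (constant).
So h_k = 2k - 6.
Evaluating at k = 23 gives h_{23} = 40.

40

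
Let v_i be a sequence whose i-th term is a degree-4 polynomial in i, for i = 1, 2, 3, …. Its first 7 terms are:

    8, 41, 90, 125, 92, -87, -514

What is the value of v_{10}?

-4663

1st diffs: 33, 49, 35, -33, -179, -427.
2nd diffs: 16, -14, -68, -146, -248.
3rd diffs: -30, -54, -78, -102.
4th diffs: -24, -24, -24 (constant).
So v_i = -i^4 + 5i^3 + 3i^2 + 4i - 3.
Evaluating at i = 10 gives v_{10} = -4663.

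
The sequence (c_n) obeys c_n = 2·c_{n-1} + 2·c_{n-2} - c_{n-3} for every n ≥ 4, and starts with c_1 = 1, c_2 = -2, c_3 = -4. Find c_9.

-1532

Iterate the recurrence:
c_4 = -13; c_5 = -32; c_6 = -86; c_7 = -223; c_8 = -586; c_9 = -1532.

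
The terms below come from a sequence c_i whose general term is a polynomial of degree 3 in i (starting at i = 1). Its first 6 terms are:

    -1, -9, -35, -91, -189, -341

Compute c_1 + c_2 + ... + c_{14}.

1st diffs: -8, -26, -56, -98, -152.
2nd diffs: -18, -30, -42, -54.
3rd diffs: -12, -12, -12 (constant).
Newton forward-difference form: c_i = -1 + (-8)·C(i-1,1) + (-18)·C(i-1,2) + (-12)·C(i-1,3).
Continuing: …, -559, -855, -1241, -1729, …, c_{14} = -4941.
Summing i = 1..14 (14 terms) gives -19306.

-19306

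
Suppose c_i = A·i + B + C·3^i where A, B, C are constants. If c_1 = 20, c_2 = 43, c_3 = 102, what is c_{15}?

At i = 1, 2, 3: A + B + 3C = 20; 2A + B + 9C = 43; 3A + B + 27C = 102.
Subtracting the first from the second: A + 6C = 23.
Subtracting the second from the third: A + 18C = 59.
Solving: C = 3, A = 5, then B = 6.
Therefore c_{15} = 75 + 6 + 3·14348907 = 43046802.

43046802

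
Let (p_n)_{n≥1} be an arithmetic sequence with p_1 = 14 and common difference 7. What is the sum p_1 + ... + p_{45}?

p_n = 14 + (n - 1)·7.
p_{45} = 322; S = 45·(14 + 322)/2 = 7560.

7560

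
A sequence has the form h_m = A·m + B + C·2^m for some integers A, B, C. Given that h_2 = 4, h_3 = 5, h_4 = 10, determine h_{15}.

At m = 2, 3, 4: 2A + B + 4C = 4; 3A + B + 8C = 5; 4A + B + 16C = 10.
Subtracting the first from the second: A + 4C = 1.
Subtracting the second from the third: A + 8C = 5.
Solving: C = 1, A = -3, then B = 6.
Therefore h_{15} = -45 + 6 + 1·32768 = 32729.

32729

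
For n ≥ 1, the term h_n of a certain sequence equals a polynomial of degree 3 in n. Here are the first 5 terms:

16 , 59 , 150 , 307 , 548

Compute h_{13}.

1st diffs: 43, 91, 157, 241.
2nd diffs: 48, 66, 84.
3rd diffs: 18, 18 (constant).
Newton forward-difference form: h_n = 16 + 43·C(n-1,1) + 48·C(n-1,2) + 18·C(n-1,3).
At n = 13: n-1 = 12, so h_{13} = 16 + 516 + 3168 + 3960 = 7660.

7660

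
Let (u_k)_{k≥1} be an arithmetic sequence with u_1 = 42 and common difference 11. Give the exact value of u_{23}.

u_k = 42 + (k - 1)·11.
u_{23} = 42 + 22·11 = 284.

284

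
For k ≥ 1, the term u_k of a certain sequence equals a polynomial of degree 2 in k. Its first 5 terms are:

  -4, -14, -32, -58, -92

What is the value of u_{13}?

-652

1st diffs: -10, -18, -26, -34.
2nd diffs: -8, -8, -8 (constant).
Newton forward-difference form: u_k = -4 + (-10)·C(k-1,1) + (-8)·C(k-1,2).
At k = 13: k-1 = 12, so u_{13} = -4 - 120 - 528 = -652.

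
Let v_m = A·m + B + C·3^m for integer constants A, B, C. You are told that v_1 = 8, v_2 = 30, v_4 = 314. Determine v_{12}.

2125738

At m = 1, 2, 4: A + B + 3C = 8; 2A + B + 9C = 30; 4A + B + 81C = 314.
Subtracting the first from the second: A + 6C = 22.
Subtracting the second from the third: 2A + 72C = 284.
Solving: C = 4, A = -2, then B = -2.
Hence v_{12} = -2·12 + (-2) + 4·531441 = 2125738.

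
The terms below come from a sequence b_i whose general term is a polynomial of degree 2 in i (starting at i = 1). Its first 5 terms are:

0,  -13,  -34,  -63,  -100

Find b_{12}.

1st diffs: -13, -21, -29, -37.
2nd diffs: -8, -8, -8 (constant).
Newton forward-difference form: b_i = (-13)·C(i-1,1) + (-8)·C(i-1,2).
At i = 12: i-1 = 11, so b_{12} = -143 - 440 = -583.

-583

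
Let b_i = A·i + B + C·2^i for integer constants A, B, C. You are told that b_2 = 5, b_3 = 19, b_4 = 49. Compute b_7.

Plug in i = 2, 3, 4: 2A + B + 4C = 5; 3A + B + 8C = 19; 4A + B + 16C = 49.
Subtracting the first from the second: A + 4C = 14.
Subtracting the second from the third: A + 8C = 30.
Solving: C = 4, A = -2, then B = -7.
So b_i = -2·i + (-7) + 4·2^i; at i=7 this is 491.

491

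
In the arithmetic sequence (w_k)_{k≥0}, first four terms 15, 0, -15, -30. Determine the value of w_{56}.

Common difference d = -15.
w_k = 15 + (k - 0)·(-15).
w_{56} = 15 + 56·(-15) = -825.

-825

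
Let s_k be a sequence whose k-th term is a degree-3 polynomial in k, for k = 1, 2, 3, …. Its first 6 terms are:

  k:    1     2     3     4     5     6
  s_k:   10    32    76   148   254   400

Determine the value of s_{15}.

4504

1st diffs: 22, 44, 72, 106, 146.
2nd diffs: 22, 28, 34, 40.
3rd diffs: 6, 6, 6 (constant).
Newton forward-difference form: s_k = 10 + 22·C(k-1,1) + 22·C(k-1,2) + 6·C(k-1,3).
At k = 15: k-1 = 14, so s_{15} = 10 + 308 + 2002 + 2184 = 4504.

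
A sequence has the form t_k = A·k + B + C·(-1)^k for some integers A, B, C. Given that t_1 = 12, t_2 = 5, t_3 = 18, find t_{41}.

132

At k = 1, 2, 3: A + B - C = 12; 2A + B + C = 5; 3A + B - C = 18.
Subtracting the first from the second: A + 2C = -7.
Subtracting the second from the third: A - 2C = 13.
Solving: C = -5, A = 3, then B = 4.
Therefore t_{41} = 123 + 4 + (-5)·(-1) = 132.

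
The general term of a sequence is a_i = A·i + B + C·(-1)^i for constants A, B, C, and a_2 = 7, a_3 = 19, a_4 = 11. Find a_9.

31

Write the equations: 2A + B + C = 7; 3A + B - C = 19; 4A + B + C = 11.
Subtracting the first from the second: A - 2C = 12.
Subtracting the second from the third: A + 2C = -8.
Solving: C = -5, A = 2, then B = 8.
Therefore a_9 = 18 + 8 + (-5)·(-1) = 31.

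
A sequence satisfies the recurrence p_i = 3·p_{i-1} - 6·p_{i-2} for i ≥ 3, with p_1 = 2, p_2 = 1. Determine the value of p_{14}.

p_3 = -9;  p_4 = -33;  p_5 = -45;  …;  p_{11} = -17253;  p_{12} = -20169;  p_{13} = 43011;  p_{14} = 250047.

250047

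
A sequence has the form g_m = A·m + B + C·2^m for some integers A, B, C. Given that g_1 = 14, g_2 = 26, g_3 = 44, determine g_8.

818

Write the equations: A + B + 2C = 14; 2A + B + 4C = 26; 3A + B + 8C = 44.
Subtracting the first from the second: A + 2C = 12.
Subtracting the second from the third: A + 4C = 18.
Solving: C = 3, A = 6, then B = 2.
Hence g_8 = 6·8 + 2 + 3·256 = 818.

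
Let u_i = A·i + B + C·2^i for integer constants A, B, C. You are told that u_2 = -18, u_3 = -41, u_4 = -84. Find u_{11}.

Plug in i = 2, 3, 4: 2A + B + 4C = -18; 3A + B + 8C = -41; 4A + B + 16C = -84.
Subtracting the first from the second: A + 4C = -23.
Subtracting the second from the third: A + 8C = -43.
Solving: C = -5, A = -3, then B = 8.
So u_i = -3·i + 8 + (-5)·2^i; at i=11 this is -10265.

-10265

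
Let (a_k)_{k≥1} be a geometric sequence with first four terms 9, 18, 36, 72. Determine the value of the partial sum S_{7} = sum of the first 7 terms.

Common ratio r = 2.
a_k = 9·2^(k-1).
S = 9·(2^7 - 1)/(2 - 1) = 9·(128 - 1)/(1) = 1143.

1143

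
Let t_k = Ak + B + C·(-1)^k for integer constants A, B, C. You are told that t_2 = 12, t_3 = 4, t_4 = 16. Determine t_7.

At k = 2, 3, 4: 2A + B + C = 12; 3A + B - C = 4; 4A + B + C = 16.
Subtracting the first from the second: A - 2C = -8.
Subtracting the second from the third: A + 2C = 12.
Solving: C = 5, A = 2, then B = 3.
Hence t_7 = 2·7 + 3 + 5·(-1) = 12.

12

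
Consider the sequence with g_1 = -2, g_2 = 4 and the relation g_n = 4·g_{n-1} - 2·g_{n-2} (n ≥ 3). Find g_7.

2896

Step forward from the initial values:
g_3 = 20, g_4 = 72, g_5 = 248, g_6 = 848, g_7 = 2896.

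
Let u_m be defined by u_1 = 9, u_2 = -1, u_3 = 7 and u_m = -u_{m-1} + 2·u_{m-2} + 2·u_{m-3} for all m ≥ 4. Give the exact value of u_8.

69

Applying the relation repeatedly:
u_4 = 9; u_5 = 3; u_6 = 29; u_7 = -5; u_8 = 69.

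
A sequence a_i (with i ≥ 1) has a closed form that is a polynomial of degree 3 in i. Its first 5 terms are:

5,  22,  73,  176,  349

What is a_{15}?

1st diffs: 17, 51, 103, 173.
2nd diffs: 34, 52, 70.
3rd diffs: 18, 18 (constant).
Newton forward-difference form: a_i = 5 + 17·C(i-1,1) + 34·C(i-1,2) + 18·C(i-1,3).
At i = 15: i-1 = 14, so a_{15} = 5 + 238 + 3094 + 6552 = 9889.

9889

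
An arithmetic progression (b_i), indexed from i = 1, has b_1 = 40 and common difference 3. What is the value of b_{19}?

b_i = 40 + (i - 1)·3.
b_{19} = 40 + 18·3 = 94.

94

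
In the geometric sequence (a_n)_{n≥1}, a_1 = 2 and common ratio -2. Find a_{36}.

-68719476736

a_n = 2·(-2)^(n-1).
a_{36} = 2·(-2)^35 = -68719476736.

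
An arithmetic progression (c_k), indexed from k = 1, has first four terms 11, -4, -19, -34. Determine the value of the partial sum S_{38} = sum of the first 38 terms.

Common difference d = -15.
c_k = 11 + (k - 1)·(-15).
c_{38} = -544; S = 38·(11 + (-544))/2 = -10127.

-10127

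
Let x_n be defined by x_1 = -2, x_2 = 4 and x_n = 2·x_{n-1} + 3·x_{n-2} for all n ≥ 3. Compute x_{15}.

2391482

Step forward from the initial values:
x_3 = 2, x_4 = 16, x_5 = 38, …, x_{12} = 88576, x_{13} = 265718, x_{14} = 797164, x_{15} = 2391482.
(Characteristic roots are 3 and -1.)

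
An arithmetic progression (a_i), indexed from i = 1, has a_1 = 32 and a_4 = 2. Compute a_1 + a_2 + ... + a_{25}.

Common difference d = (2 - 32) / (4 - 1) = -10.
a_i = 32 + (i - 1)·(-10).
a_{25} = -208; S = 25·(32 + (-208))/2 = -2200.

-2200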